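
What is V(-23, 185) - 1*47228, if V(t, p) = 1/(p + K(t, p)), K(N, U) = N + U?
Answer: -16388115/347 ≈ -47228.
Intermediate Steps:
V(t, p) = 1/(t + 2*p) (V(t, p) = 1/(p + (t + p)) = 1/(p + (p + t)) = 1/(t + 2*p))
V(-23, 185) - 1*47228 = 1/(-23 + 2*185) - 1*47228 = 1/(-23 + 370) - 47228 = 1/347 - 47228 = -16388115/347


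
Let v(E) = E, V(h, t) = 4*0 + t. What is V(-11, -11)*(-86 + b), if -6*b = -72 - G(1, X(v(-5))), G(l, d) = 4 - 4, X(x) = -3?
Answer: 814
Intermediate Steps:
V(h, t) = t (V(h, t) = 0 + t = t)
G(l, d) = 0
b = 12 (b = -(-72 - 1*0)/6 = -(-72 + 0)/6 = -⅙*(-72) = 12)
V(-11, -11)*(-86 + b) = -11*(-86 + 12) = -11*(-74) = 814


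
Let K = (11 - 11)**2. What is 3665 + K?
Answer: 3665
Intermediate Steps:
K = 0 (K = 0**2 = 0)
3665 + K = 3665 + 0 = 3665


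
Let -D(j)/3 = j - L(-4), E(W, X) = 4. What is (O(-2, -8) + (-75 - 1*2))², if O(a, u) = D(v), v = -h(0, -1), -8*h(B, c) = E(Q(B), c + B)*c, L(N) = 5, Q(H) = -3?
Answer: 14641/4 ≈ 3660.3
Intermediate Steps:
h(B, c) = -c/2
v = -½ (v = -(-1)*(-1)/2 = -1*½ = -½ ≈ -0.50000)
D(j) = 15 - 3*j (D(j) = -3*(j - 1*5) = -3*(j - 5) = -3*(-5 + j) = 15 - 3*j)
O(a, u) = 33/2 (O(a, u) = 15 - 3*(-½) = 15 + 3/2 = 33/2)
(O(-2, -8) + (-75 - 1*2))² = (33/2 + (-75 - 1*2))² = (33/2 + (-75 - 2))² = (33/2 - 77)² = (-121/2)² = 14641/4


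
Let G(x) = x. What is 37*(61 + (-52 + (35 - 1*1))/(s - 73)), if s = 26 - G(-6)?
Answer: 93203/41 ≈ 2273.2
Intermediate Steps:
s = 32 (s = 26 - 1*(-6) = 26 + 6 = 32)
37*(61 + (-52 + (35 - 1*1))/(s - 73)) = 37*(61 + (-52 + (35 - 1*1))/(32 - 73)) = 37*(61 + (-52 + (35 - 1))/(-41)) = 37*(61 + (-52 + 34)*(-1/41)) = 37*(61 - 18*(-1/41)) = 37*(61 + 18/41) = 37*(2519/41) = 93203/41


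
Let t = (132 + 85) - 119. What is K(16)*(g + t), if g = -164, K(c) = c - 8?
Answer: -528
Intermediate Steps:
K(c) = -8 + c
t = 98 (t = 217 - 119 = 98)
K(16)*(g + t) = (-8 + 16)*(-164 + 98) = 8*(-66) = -528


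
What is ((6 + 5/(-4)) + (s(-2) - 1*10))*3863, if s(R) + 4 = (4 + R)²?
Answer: -81123/4 ≈ -20281.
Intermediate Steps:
s(R) = -4 + (4 + R)²
((6 + 5/(-4)) + (s(-2) - 1*10))*3863 = ((6 + 5/(-4)) + ((-4 + (4 - 2)²) - 1*10))*3863 = ((6 + 5*(-¼)) + ((-4 + 2²) - 10))*3863 = ((6 - 5/4) + ((-4 + 4) - 10))*3863 = (19/4 + (0 - 10))*3863 = (19/4 - 10)*3863 = -21/4*3863 = -81123/4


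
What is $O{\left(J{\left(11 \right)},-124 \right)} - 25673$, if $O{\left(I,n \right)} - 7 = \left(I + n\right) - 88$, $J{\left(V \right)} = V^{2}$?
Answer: $-25757$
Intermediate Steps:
$O{\left(I,n \right)} = -81 + I + n$ ($O{\left(I,n \right)} = 7 - \left(88 - I - n\right) = 7 + \left(-88 + I + n\right) = -81 + I + n$)
$O{\left(J{\left(11 \right)},-124 \right)} - 25673 = \left(-81 + 11^{2} - 124\right) - 25673 = \left(-81 + 121 - 124\right) - 25673 = -84 - 25673 = -25757$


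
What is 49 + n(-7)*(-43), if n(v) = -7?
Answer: 350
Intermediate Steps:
49 + n(-7)*(-43) = 49 - 7*(-43) = 49 + 301 = 350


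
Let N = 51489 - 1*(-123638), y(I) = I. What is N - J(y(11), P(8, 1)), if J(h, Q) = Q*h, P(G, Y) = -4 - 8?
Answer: 175259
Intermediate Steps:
N = 175127 (N = 51489 + 123638 = 175127)
P(G, Y) = -12
N - J(y(11), P(8, 1)) = 175127 - (-12)*11 = 175127 - 1*(-132) = 175127 + 132 = 175259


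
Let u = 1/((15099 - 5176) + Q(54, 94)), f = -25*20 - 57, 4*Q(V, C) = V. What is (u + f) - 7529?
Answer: -160693076/19873 ≈ -8086.0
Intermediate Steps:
Q(V, C) = V/4
f = -557 (f = -500 - 57 = -557)
u = 2/19873 (u = 1/((15099 - 5176) + (1/4)*54) = 1/(9923 + 27/2) = 1/(19873/2) = 2/19873 ≈ 0.00010064)
(u + f) - 7529 = (2/19873 - 557) - 7529 = -11069259/19873 - 7529 = -160693076/19873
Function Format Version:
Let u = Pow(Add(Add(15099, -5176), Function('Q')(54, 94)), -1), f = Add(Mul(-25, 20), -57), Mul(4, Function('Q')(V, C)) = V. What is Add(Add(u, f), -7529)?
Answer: Rational(-160693076, 19873) ≈ -8086.0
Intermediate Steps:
Function('Q')(V, C) = Mul(Rational(1, 4), V)
f = -557 (f = Add(-500, -57) = -557)
u = Rational(2, 19873) (u = Pow(Add(Add(15099, -5176), Mul(Rational(1, 4), 54)), -1) = Pow(Add(9923, Rational(27, 2)), -1) = Pow(Rational(19873, 2), -1) = Rational(2, 19873) ≈ 0.00010064)
Add(Add(u, f), -7529) = Add(Add(Rational(2, 19873), -557), -7529) = Add(Rational(-11069259, 19873), -7529) = Rational(-160693076, 19873)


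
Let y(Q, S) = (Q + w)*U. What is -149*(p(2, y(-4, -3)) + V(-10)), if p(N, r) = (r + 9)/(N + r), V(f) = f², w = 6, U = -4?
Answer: -89251/6 ≈ -14875.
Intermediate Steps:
y(Q, S) = -24 - 4*Q (y(Q, S) = (Q + 6)*(-4) = (6 + Q)*(-4) = -24 - 4*Q)
p(N, r) = (9 + r)/(N + r)
-149*(p(2, y(-4, -3)) + V(-10)) = -149*((9 + (-24 - 4*(-4)))/(2 + (-24 - 4*(-4))) + (-10)²) = -149*((9 + (-24 + 16))/(2 + (-24 + 16)) + 100) = -149*((9 - 8)/(2 - 8) + 100) = -149*(1/(-6) + 100) = -149*(-⅙*1 + 100) = -149*(-⅙ + 100) = -149*599/6 = -89251/6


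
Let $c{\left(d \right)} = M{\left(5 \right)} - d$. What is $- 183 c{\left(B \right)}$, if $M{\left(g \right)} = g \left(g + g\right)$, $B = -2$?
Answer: $-9516$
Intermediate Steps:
$M{\left(g \right)} = 2 g^{2}$ ($M{\left(g \right)} = g 2 g = 2 g^{2}$)
$c{\left(d \right)} = 50 - d$ ($c{\left(d \right)} = 2 \cdot 5^{2} - d = 2 \cdot 25 - d = 50 - d$)
$- 183 c{\left(B \right)} = - 183 \left(50 - -2\right) = - 183 \left(50 + 2\right) = \left(-183\right) 52 = -9516$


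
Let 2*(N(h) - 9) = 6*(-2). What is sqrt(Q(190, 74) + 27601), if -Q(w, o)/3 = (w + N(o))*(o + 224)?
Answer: I*sqrt(144941) ≈ 380.71*I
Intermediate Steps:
N(h) = 3 (N(h) = 9 + (6*(-2))/2 = 9 + (1/2)*(-12) = 9 - 6 = 3)
Q(w, o) = -3*(3 + w)*(224 + o) (Q(w, o) = -3*(w + 3)*(o + 224) = -3*(3 + w)*(224 + o))
sqrt(Q(190, 74) + 27601) = sqrt((-2016 - 672*190 - 9*74 - 3*74*190) + 27601) = sqrt((-2016 - 127680 - 666 - 42180) + 27601) = sqrt(-172542 + 27601) = sqrt(-144941) = I*sqrt(144941)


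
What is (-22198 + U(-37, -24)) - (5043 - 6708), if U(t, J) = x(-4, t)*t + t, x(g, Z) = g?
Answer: -20422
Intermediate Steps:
U(t, J) = -3*t (U(t, J) = -4*t + t = -3*t)
(-22198 + U(-37, -24)) - (5043 - 6708) = (-22198 - 3*(-37)) - (5043 - 6708) = (-22198 + 111) - 1*(-1665) = -22087 + 1665 = -20422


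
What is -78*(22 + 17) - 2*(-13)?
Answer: -3016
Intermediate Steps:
-78*(22 + 17) - 2*(-13) = -78*39 + 26 = -3042 + 26 = -3016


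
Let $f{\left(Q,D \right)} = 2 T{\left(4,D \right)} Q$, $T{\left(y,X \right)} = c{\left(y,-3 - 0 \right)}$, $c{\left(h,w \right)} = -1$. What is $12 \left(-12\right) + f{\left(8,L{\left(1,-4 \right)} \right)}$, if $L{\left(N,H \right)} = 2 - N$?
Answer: $-160$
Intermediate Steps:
$T{\left(y,X \right)} = -1$
$f{\left(Q,D \right)} = - 2 Q$ ($f{\left(Q,D \right)} = 2 \left(- Q\right) = - 2 Q$)
$12 \left(-12\right) + f{\left(8,L{\left(1,-4 \right)} \right)} = 12 \left(-12\right) - 16 = -144 - 16 = -160$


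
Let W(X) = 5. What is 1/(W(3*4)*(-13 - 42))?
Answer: -1/275 ≈ -0.0036364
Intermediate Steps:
1/(W(3*4)*(-13 - 42)) = 1/(5*(-13 - 42)) = 1/(5*(-55)) = 1/(-275) = -1/275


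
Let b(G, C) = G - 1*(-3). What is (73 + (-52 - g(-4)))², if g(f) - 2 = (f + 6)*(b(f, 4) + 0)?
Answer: 441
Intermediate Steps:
b(G, C) = 3 + G (b(G, C) = G + 3 = 3 + G)
g(f) = 2 + (3 + f)*(6 + f) (g(f) = 2 + (f + 6)*((3 + f) + 0) = 2 + (6 + f)*(3 + f) = 2 + (3 + f)*(6 + f))
(73 + (-52 - g(-4)))² = (73 + (-52 - (20 + (-4)² + 9*(-4))))² = (73 + (-52 - (20 + 16 - 36)))² = (73 + (-52 - 1*0))² = (73 + (-52 + 0))² = (73 - 52)² = 21² = 441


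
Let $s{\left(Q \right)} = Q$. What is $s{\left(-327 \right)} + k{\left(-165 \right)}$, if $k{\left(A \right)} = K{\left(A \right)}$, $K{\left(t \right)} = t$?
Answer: $-492$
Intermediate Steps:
$k{\left(A \right)} = A$
$s{\left(-327 \right)} + k{\left(-165 \right)} = -327 - 165 = -492$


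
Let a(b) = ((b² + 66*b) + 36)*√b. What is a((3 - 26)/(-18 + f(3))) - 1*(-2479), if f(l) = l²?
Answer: 2479 + 17107*√23/243 ≈ 2816.6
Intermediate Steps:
a(b) = √b*(36 + b² + 66*b) (a(b) = (36 + b² + 66*b)*√b = √b*(36 + b² + 66*b))
a((3 - 26)/(-18 + f(3))) - 1*(-2479) = √((3 - 26)/(-18 + 3²))*(36 + ((3 - 26)/(-18 + 3²))² + 66*((3 - 26)/(-18 + 3²))) - 1*(-2479) = √(-23/(-18 + 9))*(36 + (-23/(-18 + 9))² + 66*(-23/(-18 + 9))) + 2479 = √(-23/(-9))*(36 + (-23/(-9))² + 66*(-23/(-9))) + 2479 = √(-23*(-⅑))*(36 + (-23*(-⅑))² + 66*(-23*(-⅑))) + 2479 = √(23/9)*(36 + (23/9)² + 66*(23/9)) + 2479 = (√23/3)*(36 + 529/81 + 506/3) + 2479 = (√23/3)*(17107/81) + 2479 = 17107*√23/243 + 2479 = 2479 + 17107*√23/243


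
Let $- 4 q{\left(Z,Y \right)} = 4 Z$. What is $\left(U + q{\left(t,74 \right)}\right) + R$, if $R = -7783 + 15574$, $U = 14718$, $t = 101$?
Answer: $22408$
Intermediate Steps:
$q{\left(Z,Y \right)} = - Z$ ($q{\left(Z,Y \right)} = - \frac{4 Z}{4} = - Z$)
$R = 7791$
$\left(U + q{\left(t,74 \right)}\right) + R = \left(14718 - 101\right) + 7791 = 14617 + 7791 = 22408$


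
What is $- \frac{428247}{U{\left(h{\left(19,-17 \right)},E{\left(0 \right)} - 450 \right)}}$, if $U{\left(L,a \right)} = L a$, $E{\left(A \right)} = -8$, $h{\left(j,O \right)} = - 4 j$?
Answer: $- \frac{428247}{34808} \approx -12.303$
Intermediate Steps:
$- \frac{428247}{U{\left(h{\left(19,-17 \right)},E{\left(0 \right)} - 450 \right)}} = - \frac{428247}{\left(-4\right) 19 \left(-8 - 450\right)} = - \frac{428247}{\left(-76\right) \left(-8 - 450\right)} = - \frac{428247}{\left(-76\right) \left(-458\right)} = - \frac{428247}{34808}$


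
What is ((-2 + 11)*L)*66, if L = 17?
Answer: 10098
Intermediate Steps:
((-2 + 11)*L)*66 = ((-2 + 11)*17)*66 = (9*17)*66 = 153*66 = 10098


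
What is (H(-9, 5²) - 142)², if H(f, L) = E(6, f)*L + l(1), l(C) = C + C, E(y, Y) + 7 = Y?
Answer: 291600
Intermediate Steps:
E(y, Y) = -7 + Y
l(C) = 2*C
H(f, L) = 2 + L*(-7 + f) (H(f, L) = (-7 + f)*L + 2*1 = L*(-7 + f) + 2 = 2 + L*(-7 + f))
(H(-9, 5²) - 142)² = ((2 + 5²*(-7 - 9)) - 142)² = ((2 + 25*(-16)) - 142)² = ((2 - 400) - 142)² = (-398 - 142)² = (-540)² = 291600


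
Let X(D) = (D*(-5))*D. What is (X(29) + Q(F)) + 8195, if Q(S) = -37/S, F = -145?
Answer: 578587/145 ≈ 3990.3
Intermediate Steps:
X(D) = -5*D**2 (X(D) = (-5*D)*D = -5*D**2)
(X(29) + Q(F)) + 8195 = (-5*29**2 - 37/(-145)) + 8195 = (-5*841 - 37*(-1/145)) + 8195 = (-4205 + 37/145) + 8195 = -609688/145 + 8195 = 578587/145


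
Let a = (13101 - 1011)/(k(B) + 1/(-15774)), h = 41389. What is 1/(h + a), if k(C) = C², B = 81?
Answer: 103493213/4283671300517 ≈ 2.4160e-5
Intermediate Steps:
a = 190707660/103493213 (a = (13101 - 1011)/(81² + 1/(-15774)) = 12090/(6561 - 1/15774) = 12090/(103493213/15774) = 12090*(15774/103493213) = 190707660/103493213 ≈ 1.8427)
1/(h + a) = 1/(41389 + 190707660/103493213) = 1/(4283671300517/103493213) = 103493213/4283671300517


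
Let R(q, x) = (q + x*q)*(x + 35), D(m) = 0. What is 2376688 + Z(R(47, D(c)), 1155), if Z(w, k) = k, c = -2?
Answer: 2377843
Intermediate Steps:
R(q, x) = (35 + x)*(q + q*x) (R(q, x) = (q + q*x)*(35 + x) = (35 + x)*(q + q*x))
2376688 + Z(R(47, D(c)), 1155) = 2376688 + 1155 = 2377843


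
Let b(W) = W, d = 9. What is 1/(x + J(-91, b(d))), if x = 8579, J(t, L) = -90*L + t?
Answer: 1/7678 ≈ 0.00013024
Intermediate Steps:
J(t, L) = t - 90*L
1/(x + J(-91, b(d))) = 1/(8579 + (-91 - 90*9)) = 1/(8579 + (-91 - 810)) = 1/(8579 - 901) = 1/7678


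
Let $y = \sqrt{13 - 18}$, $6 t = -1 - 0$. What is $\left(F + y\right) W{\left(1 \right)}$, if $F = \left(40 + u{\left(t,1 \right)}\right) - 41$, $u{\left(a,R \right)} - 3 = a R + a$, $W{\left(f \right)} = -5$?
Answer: $- \frac{25}{3} - 5 i \sqrt{5} \approx -8.3333 - 11.18 i$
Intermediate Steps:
$t = - \frac{1}{6}$ ($t = \frac{-1 - 0}{6} = \frac{-1 + 0}{6} = \frac{1}{6} \left(-1\right) = - \frac{1}{6} \approx -0.16667$)
$u{\left(a,R \right)} = 3 + a + R a$ ($u{\left(a,R \right)} = 3 + \left(a R + a\right) = 3 + \left(R a + a\right) = 3 + \left(a + R a\right) = 3 + a + R a$)
$y = i \sqrt{5}$ ($y = \sqrt{-5} = i \sqrt{5} \approx 2.2361 i$)
$F = \frac{5}{3}$ ($F = \left(40 + \left(3 - \frac{1}{6} + 1 \left(- \frac{1}{6}\right)\right)\right) - 41 = \left(40 - - \frac{8}{3}\right) - 41 = \left(40 + \frac{8}{3}\right) - 41 = \frac{128}{3} - 41 = \frac{5}{3} \approx 1.6667$)
$\left(F + y\right) W{\left(1 \right)} = \left(\frac{5}{3} + i \sqrt{5}\right) \left(-5\right) = - \frac{25}{3} - 5 i \sqrt{5}$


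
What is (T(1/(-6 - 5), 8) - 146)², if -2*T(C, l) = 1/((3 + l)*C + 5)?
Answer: 1366561/64 ≈ 21353.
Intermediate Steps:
T(C, l) = -1/(2*(5 + C*(3 + l))) (T(C, l) = -1/(2*((3 + l)*C + 5)) = -1/(2*(C*(3 + l) + 5)) = -1/(2*(5 + C*(3 + l))))
(T(1/(-6 - 5), 8) - 146)² = (-1/(10 + 6/(-6 - 5) + 2*8/(-6 - 5)) - 146)² = (-1/(10 + 6/(-11) + 2*8/(-11)) - 146)² = (-1/(10 + 6*(-1/11) + 2*(-1/11)*8) - 146)² = (-1/(10 - 6/11 - 16/11) - 146)² = (-1/8 - 146)² = (-1*⅛ - 146)² = (-⅛ - 146)² = (-1169/8)² = 1366561/64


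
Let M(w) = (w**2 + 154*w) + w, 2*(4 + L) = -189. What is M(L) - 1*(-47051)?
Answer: 165943/4 ≈ 41486.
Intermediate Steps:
L = -197/2 (L = -4 + (1/2)*(-189) = -4 - 189/2 = -197/2 ≈ -98.500)
M(w) = w**2 + 155*w
M(L) - 1*(-47051) = -197*(155 - 197/2)/2 - 1*(-47051) = -197/2*113/2 + 47051 = -22261/4 + 47051 = 165943/4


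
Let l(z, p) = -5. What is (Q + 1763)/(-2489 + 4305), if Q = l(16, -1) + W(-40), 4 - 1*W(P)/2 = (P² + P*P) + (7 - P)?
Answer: -591/227 ≈ -2.6035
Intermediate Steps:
W(P) = -6 - 4*P² + 2*P (W(P) = 8 - 2*((P² + P*P) + (7 - P)) = 8 - 2*((P² + P²) + (7 - P)) = 8 - 2*(2*P² + (7 - P)) = 8 - 2*(7 - P + 2*P²) = 8 + (-14 - 4*P² + 2*P) = -6 - 4*P² + 2*P)
Q = -6491 (Q = -5 + (-6 - 4*(-40)² + 2*(-40)) = -5 + (-6 - 4*1600 - 80) = -5 + (-6 - 6400 - 80) = -5 - 6486 = -6491)
(Q + 1763)/(-2489 + 4305) = (-6491 + 1763)/(-2489 + 4305) = -4728/1816 = -4728*1/1816 = -591/227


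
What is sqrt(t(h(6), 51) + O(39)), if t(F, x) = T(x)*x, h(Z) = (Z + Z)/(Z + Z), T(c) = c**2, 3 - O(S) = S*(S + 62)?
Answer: sqrt(128715) ≈ 358.77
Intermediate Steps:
O(S) = 3 - S*(62 + S) (O(S) = 3 - S*(S + 62) = 3 - S*(62 + S))
h(Z) = 1 (h(Z) = (2*Z)/((2*Z)) = (2*Z)*(1/(2*Z)) = 1)
t(F, x) = x**3 (t(F, x) = x**2*x = x**3)
sqrt(t(h(6), 51) + O(39)) = sqrt(51**3 + (3 - 1*39**2 - 62*39)) = sqrt(132651 + (3 - 1*1521 - 2418)) = sqrt(132651 + (3 - 1521 - 2418)) = sqrt(132651 - 3936) = sqrt(128715)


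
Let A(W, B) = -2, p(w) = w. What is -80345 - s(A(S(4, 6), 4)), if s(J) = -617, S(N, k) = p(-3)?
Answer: -79728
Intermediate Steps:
S(N, k) = -3
-80345 - s(A(S(4, 6), 4)) = -80345 - 1*(-617) = -80345 + 617 = -79728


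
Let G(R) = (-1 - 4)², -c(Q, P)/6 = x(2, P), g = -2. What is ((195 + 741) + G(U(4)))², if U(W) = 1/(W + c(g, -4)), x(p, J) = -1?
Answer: 923521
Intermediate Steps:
c(Q, P) = 6 (c(Q, P) = -6*(-1) = 6)
U(W) = 1/(6 + W) (U(W) = 1/(W + 6) = 1/(6 + W))
G(R) = 25 (G(R) = (-5)² = 25)
((195 + 741) + G(U(4)))² = ((195 + 741) + 25)² = (936 + 25)² = 961² = 923521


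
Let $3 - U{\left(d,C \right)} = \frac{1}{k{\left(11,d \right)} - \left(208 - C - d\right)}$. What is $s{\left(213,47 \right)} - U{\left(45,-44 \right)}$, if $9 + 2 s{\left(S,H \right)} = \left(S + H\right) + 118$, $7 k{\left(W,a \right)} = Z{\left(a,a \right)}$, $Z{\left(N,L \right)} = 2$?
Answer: $\frac{525247}{2894} \approx 181.5$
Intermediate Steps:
$k{\left(W,a \right)} = \frac{2}{7}$ ($k{\left(W,a \right)} = \frac{1}{7} \cdot 2 = \frac{2}{7}$)
$s{\left(S,H \right)} = \frac{109}{2} + \frac{H}{2} + \frac{S}{2}$ ($s{\left(S,H \right)} = - \frac{9}{2} + \frac{\left(S + H\right) + 118}{2} = - \frac{9}{2} + \frac{\left(H + S\right) + 118}{2} = - \frac{9}{2} + \frac{118 + H + S}{2} = - \frac{9}{2} + \left(59 + \frac{H}{2} + \frac{S}{2}\right) = \frac{109}{2} + \frac{H}{2} + \frac{S}{2}$)
$U{\left(d,C \right)} = 3 - \frac{1}{- \frac{1454}{7} + C + d}$ ($U{\left(d,C \right)} = 3 - \frac{1}{\frac{2}{7} - \left(208 - C - d\right)} = 3 - \frac{1}{\frac{2}{7} + \left(-208 + C + d\right)} = 3 - \frac{1}{- \frac{1454}{7} + C + d}$)
$s{\left(213,47 \right)} - U{\left(45,-44 \right)} = \left(\frac{109}{2} + \frac{1}{2} \cdot 47 + \frac{1}{2} \cdot 213\right) - \frac{-4369 + 21 \left(-44\right) + 21 \cdot 45}{-1454 + 7 \left(-44\right) + 7 \cdot 45} = \left(\frac{109}{2} + \frac{47}{2} + \frac{213}{2}\right) - \frac{-4369 - 924 + 945}{-1454 - 308 + 315} = \frac{369}{2} - \frac{1}{-1447} \left(-4348\right) = \frac{369}{2} - \left(- \frac{1}{1447}\right) \left(-4348\right) = \frac{369}{2} - \frac{4348}{1447} = \frac{525247}{2894}$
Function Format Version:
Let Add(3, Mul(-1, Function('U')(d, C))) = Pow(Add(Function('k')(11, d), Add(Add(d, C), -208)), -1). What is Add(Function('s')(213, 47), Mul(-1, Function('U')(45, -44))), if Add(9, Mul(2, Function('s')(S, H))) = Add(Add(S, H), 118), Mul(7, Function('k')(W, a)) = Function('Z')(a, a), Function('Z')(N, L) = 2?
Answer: Rational(525247, 2894) ≈ 181.50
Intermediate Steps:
Function('k')(W, a) = Rational(2, 7) (Function('k')(W, a) = Mul(Rational(1, 7), 2) = Rational(2, 7))
Function('s')(S, H) = Add(Rational(109, 2), Mul(Rational(1, 2), H), Mul(Rational(1, 2), S)) (Function('s')(S, H) = Add(Rational(-9, 2), Mul(Rational(1, 2), Add(Add(S, H), 118))) = Add(Rational(-9, 2), Mul(Rational(1, 2), Add(Add(H, S), 118))) = Add(Rational(-9, 2), Mul(Rational(1, 2), Add(118, H, S))) = Add(Rational(-9, 2), Add(59, Mul(Rational(1, 2), H), Mul(Rational(1, 2), S))) = Add(Rational(109, 2), Mul(Rational(1, 2), H), Mul(Rational(1, 2), S)))
Function('U')(d, C) = Add(3, Mul(-1, Pow(Add(Rational(-1454, 7), C, d), -1))) (Function('U')(d, C) = Add(3, Mul(-1, Pow(Add(Rational(2, 7), Add(Add(d, C), -208)), -1))) = Add(3, Mul(-1, Pow(Add(Rational(2, 7), Add(Add(C, d), -208)), -1))) = Add(3, Mul(-1, Pow(Add(Rational(2, 7), Add(-208, C, d)), -1))) = Add(3, Mul(-1, Pow(Add(Rational(-1454, 7), C, d), -1))))
Add(Function('s')(213, 47), Mul(-1, Function('U')(45, -44))) = Add(Add(Rational(109, 2), Mul(Rational(1, 2), 47), Mul(Rational(1, 2), 213)), Mul(-1, Mul(Pow(Add(-1454, Mul(7, -44), Mul(7, 45)), -1), Add(-4369, Mul(21, -44), Mul(21, 45))))) = Add(Add(Rational(109, 2), Rational(47, 2), Rational(213, 2)), Mul(-1, Mul(Pow(Add(-1454, -308, 315), -1), Add(-4369, -924, 945)))) = Add(Rational(369, 2), Mul(-1, Mul(Pow(-1447, -1), -4348))) = Add(Rational(369, 2), Mul(-1, Mul(Rational(-1, 1447), -4348))) = Add(Rational(369, 2), Mul(-1, Rational(4348, 1447))) = Add(Rational(369, 2), Rational(-4348, 1447)) = Rational(525247, 2894)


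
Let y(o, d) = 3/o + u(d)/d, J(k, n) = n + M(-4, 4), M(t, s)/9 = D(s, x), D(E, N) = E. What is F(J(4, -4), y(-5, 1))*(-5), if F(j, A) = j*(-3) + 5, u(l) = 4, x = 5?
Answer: 455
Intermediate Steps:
M(t, s) = 9*s
J(k, n) = 36 + n (J(k, n) = n + 9*4 = n + 36 = 36 + n)
y(o, d) = 3/o + 4/d
F(j, A) = 5 - 3*j (F(j, A) = -3*j + 5 = 5 - 3*j)
F(J(4, -4), y(-5, 1))*(-5) = (5 - 3*(36 - 4))*(-5) = (5 - 3*32)*(-5) = (5 - 96)*(-5) = -91*(-5) = 455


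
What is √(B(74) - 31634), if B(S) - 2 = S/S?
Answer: I*√31631 ≈ 177.85*I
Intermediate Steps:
B(S) = 3 (B(S) = 2 + S/S = 2 + 1 = 3)
√(B(74) - 31634) = √(3 - 31634) = √(-31631) = I*√31631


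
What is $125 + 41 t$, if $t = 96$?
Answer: $4061$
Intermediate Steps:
$125 + 41 t = 125 + 41 \cdot 96 = 125 + 3936 = 4061$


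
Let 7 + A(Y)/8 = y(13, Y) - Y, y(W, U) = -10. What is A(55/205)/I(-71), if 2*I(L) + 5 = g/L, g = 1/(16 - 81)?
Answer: 26139360/473017 ≈ 55.261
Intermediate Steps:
g = -1/65 (g = 1/(-65) = -1/65 ≈ -0.015385)
I(L) = -5/2 - 1/(130*L) (I(L) = -5/2 + (-1/(65*L))/2 = -5/2 - 1/(130*L))
A(Y) = -136 - 8*Y (A(Y) = -56 + 8*(-10 - Y) = -56 + (-80 - 8*Y) = -136 - 8*Y)
A(55/205)/I(-71) = (-136 - 440/205)/(((1/130)*(-1 - 325*(-71))/(-71))) = (-136 - 440/205)/(((1/130)*(-1/71)*(-1 + 23075))) = (-136 - 8*11/41)/(((1/130)*(-1/71)*23074)) = (-136 - 88/41)/(-11537/4615) = -5664/41*(-4615/11537) = 26139360/473017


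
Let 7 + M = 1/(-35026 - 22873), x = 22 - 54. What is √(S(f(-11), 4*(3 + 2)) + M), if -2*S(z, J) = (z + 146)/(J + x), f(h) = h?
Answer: I*√73751398806/231596 ≈ 1.1726*I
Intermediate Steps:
x = -32
M = -405294/57899 (M = -7 + 1/(-35026 - 22873) = -7 + 1/(-57899) = -7 - 1/57899 = -405294/57899 ≈ -7.0000)
S(z, J) = -(146 + z)/(2*(-32 + J)) (S(z, J) = -(z + 146)/(2*(J - 32)) = -(146 + z)/(2*(-32 + J)))
√(S(f(-11), 4*(3 + 2)) + M) = √((-146 - 1*(-11))/(2*(-32 + 4*(3 + 2))) - 405294/57899) = √((-146 + 11)/(2*(-32 + 4*5)) - 405294/57899) = √((½)*(-135)/(-32 + 20) - 405294/57899) = √((½)*(-135)/(-12) - 405294/57899) = √((½)*(-1/12)*(-135) - 405294/57899) = √(45/8 - 405294/57899) = √(-636897/463192) = I*√73751398806/231596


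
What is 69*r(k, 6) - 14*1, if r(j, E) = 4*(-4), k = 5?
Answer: -1118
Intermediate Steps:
r(j, E) = -16
69*r(k, 6) - 14*1 = 69*(-16) - 14*1 = -1104 - 14 = -1118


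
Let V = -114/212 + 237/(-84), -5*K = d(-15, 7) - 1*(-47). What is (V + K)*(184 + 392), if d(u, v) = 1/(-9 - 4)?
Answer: -35402832/4823 ≈ -7340.4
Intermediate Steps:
d(u, v) = -1/13 (d(u, v) = 1/(-13) = -1/13)
K = -122/13 (K = -(-1/13 - 1*(-47))/5 = -(-1/13 + 47)/5 = -⅕*610/13 = -122/13 ≈ -9.3846)
V = -4985/1484 (V = -114*1/212 + 237*(-1/84) = -57/106 - 79/28 = -4985/1484 ≈ -3.3592)
(V + K)*(184 + 392) = (-4985/1484 - 122/13)*(184 + 392) = -245853/19292*576 = -35402832/4823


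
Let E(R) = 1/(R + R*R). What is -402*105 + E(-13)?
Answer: -6584759/156 ≈ -42210.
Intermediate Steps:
E(R) = 1/(R + R**2)
-402*105 + E(-13) = -402*105 + 1/((-13)*(1 - 13)) = -42210 - 1/13/(-12) = -42210 - 1/13*(-1/12) = -42210 + 1/156 = -6584759/156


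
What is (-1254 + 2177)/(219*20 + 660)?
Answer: 923/5040 ≈ 0.18314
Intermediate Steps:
(-1254 + 2177)/(219*20 + 660) = 923/(4380 + 660) = 923/5040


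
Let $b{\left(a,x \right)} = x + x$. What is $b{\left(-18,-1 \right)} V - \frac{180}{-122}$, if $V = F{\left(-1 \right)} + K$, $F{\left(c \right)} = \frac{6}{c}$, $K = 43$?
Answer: $- \frac{4424}{61} \approx -72.525$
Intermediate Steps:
$b{\left(a,x \right)} = 2 x$
$V = 37$ ($V = \frac{6}{-1} + 43 = 6 \left(-1\right) + 43 = -6 + 43 = 37$)
$b{\left(-18,-1 \right)} V - \frac{180}{-122} = 2 \left(-1\right) 37 - \frac{180}{-122} = \left(-2\right) 37 - - \frac{90}{61} = -74 + \frac{90}{61} = - \frac{4424}{61}$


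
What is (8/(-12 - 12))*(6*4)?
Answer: -8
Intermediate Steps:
(8/(-12 - 12))*(6*4) = (8/(-24))*24 = (8*(-1/24))*24 = -⅓*24 = -8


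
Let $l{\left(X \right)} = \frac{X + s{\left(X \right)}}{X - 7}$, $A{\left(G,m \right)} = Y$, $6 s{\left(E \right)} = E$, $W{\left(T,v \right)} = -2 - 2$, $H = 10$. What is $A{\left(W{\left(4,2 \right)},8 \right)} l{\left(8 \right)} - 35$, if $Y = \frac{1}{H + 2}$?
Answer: $- \frac{308}{9} \approx -34.222$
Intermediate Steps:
$W{\left(T,v \right)} = -4$
$Y = \frac{1}{12}$ ($Y = \frac{1}{10 + 2} = \frac{1}{12} \approx 0.083333$)
$s{\left(E \right)} = \frac{E}{6}$
$A{\left(G,m \right)} = \frac{1}{12}$
$l{\left(X \right)} = \frac{7 X}{6 \left(-7 + X\right)}$ ($l{\left(X \right)} = \frac{X + \frac{X}{6}}{X - 7} = \frac{\frac{7}{6} X}{-7 + X} = \frac{7 X}{6 \left(-7 + X\right)}$)
$A{\left(W{\left(4,2 \right)},8 \right)} l{\left(8 \right)} - 35 = \frac{\frac{7}{6} \cdot 8 \frac{1}{-7 + 8}}{12} - 35 = \frac{\frac{7}{6} \cdot 8 \cdot 1^{-1}}{12} - 35 = \frac{\frac{7}{6} \cdot 8 \cdot 1}{12} - 35 = \frac{1}{12} \cdot \frac{28}{3} - 35 = \frac{7}{9} - 35 = - \frac{308}{9}$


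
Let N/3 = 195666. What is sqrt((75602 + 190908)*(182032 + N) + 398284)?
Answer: 4*sqrt(12809661474) ≈ 4.5272e+5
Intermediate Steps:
N = 586998 (N = 3*195666 = 586998)
sqrt((75602 + 190908)*(182032 + N) + 398284) = sqrt((75602 + 190908)*(182032 + 586998) + 398284) = sqrt(266510*769030 + 398284) = sqrt(204954185300 + 398284) = sqrt(204954583584) = 4*sqrt(12809661474)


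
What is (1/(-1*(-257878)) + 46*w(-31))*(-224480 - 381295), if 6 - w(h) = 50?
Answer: 316181275385025/257878 ≈ 1.2261e+9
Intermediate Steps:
w(h) = -44 (w(h) = 6 - 1*50 = 6 - 50 = -44)
(1/(-1*(-257878)) + 46*w(-31))*(-224480 - 381295) = (1/(-1*(-257878)) + 46*(-44))*(-224480 - 381295) = (1/257878 - 2024)*(-605775) = -521945071/257878*(-605775) = 316181275385025/257878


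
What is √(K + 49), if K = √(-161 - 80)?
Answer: √(49 + I*√241) ≈ 7.0852 + 1.0955*I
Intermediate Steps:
K = I*√241 (K = √(-241) = I*√241 ≈ 15.524*I)
√(K + 49) = √(I*√241 + 49) = √(49 + I*√241)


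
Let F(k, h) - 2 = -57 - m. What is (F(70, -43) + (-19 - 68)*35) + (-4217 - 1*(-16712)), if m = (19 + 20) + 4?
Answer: 9352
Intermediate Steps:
m = 43 (m = 39 + 4 = 43)
F(k, h) = -98 (F(k, h) = 2 + (-57 - 1*43) = 2 + (-57 - 43) = 2 - 100 = -98)
(F(70, -43) + (-19 - 68)*35) + (-4217 - 1*(-16712)) = (-98 + (-19 - 68)*35) + (-4217 - 1*(-16712)) = (-98 - 87*35) + (-4217 + 16712) = (-98 - 3045) + 12495 = -3143 + 12495 = 9352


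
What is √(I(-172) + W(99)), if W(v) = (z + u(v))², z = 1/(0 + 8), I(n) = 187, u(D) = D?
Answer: √640817/8 ≈ 100.06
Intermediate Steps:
z = ⅛ (z = 1/8 = ⅛ ≈ 0.12500)
W(v) = (⅛ + v)²
√(I(-172) + W(99)) = √(187 + (1 + 8*99)²/64) = √(187 + (1 + 792)²/64) = √(187 + (1/64)*793²) = √(187 + (1/64)*628849) = √(187 + 628849/64) = √(640817/64) = √640817/8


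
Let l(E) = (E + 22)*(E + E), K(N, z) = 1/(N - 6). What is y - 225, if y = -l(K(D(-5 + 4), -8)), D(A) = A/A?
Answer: -5407/25 ≈ -216.28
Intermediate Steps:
D(A) = 1
K(N, z) = 1/(-6 + N)
l(E) = 2*E*(22 + E) (l(E) = (22 + E)*(2*E) = 2*E*(22 + E))
y = 218/25 (y = -2*(22 + 1/(-6 + 1))/(-6 + 1) = -2*(22 + 1/(-5))/(-5) = -2*(-1)*(22 - 1/5)/5 = -2*(-1)*109/(5*5) = -1*(-218/25) = 218/25 ≈ 8.7200)
y - 225 = 218/25 - 225 = -5407/25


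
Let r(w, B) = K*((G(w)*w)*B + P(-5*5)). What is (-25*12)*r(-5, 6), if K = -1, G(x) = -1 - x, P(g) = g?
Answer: -43500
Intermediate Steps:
r(w, B) = 25 - B*w*(-1 - w) (r(w, B) = -(((-1 - w)*w)*B - 5*5) = -((w*(-1 - w))*B - 25) = -(B*w*(-1 - w) - 25) = -(-25 + B*w*(-1 - w)) = 25 - B*w*(-1 - w))
(-25*12)*r(-5, 6) = (-25*12)*(25 + 6*(-5)*(1 - 5)) = -300*(25 + 6*(-5)*(-4)) = -300*(25 + 120) = -300*145 = -43500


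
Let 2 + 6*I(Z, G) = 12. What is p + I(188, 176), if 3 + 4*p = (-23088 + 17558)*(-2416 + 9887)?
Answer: -123943879/12 ≈ -1.0329e+7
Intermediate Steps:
p = -41314633/4 (p = -¾ + ((-23088 + 17558)*(-2416 + 9887))/4 = -¾ + (-5530*7471)/4 = -¾ + (¼)*(-41314630) = -¾ - 20657315/2 = -41314633/4 ≈ -1.0329e+7)
I(Z, G) = 5/3 (I(Z, G) = -⅓ + (⅙)*12 = -⅓ + 2 = 5/3)
p + I(188, 176) = -41314633/4 + 5/3 = -123943879/12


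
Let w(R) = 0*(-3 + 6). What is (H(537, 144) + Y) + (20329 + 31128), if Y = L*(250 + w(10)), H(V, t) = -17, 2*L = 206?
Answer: 77190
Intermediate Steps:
L = 103 (L = (½)*206 = 103)
w(R) = 0 (w(R) = 0*3 = 0)
Y = 25750 (Y = 103*(250 + 0) = 103*250 = 25750)
(H(537, 144) + Y) + (20329 + 31128) = (-17 + 25750) + (20329 + 31128) = 25733 + 51457 = 77190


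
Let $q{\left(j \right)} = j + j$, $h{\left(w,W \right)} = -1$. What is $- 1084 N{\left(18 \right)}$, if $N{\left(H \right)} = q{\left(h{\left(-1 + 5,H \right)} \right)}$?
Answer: $2168$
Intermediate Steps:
$q{\left(j \right)} = 2 j$
$N{\left(H \right)} = -2$ ($N{\left(H \right)} = 2 \left(-1\right) = -2$)
$- 1084 N{\left(18 \right)} = \left(-1084\right) \left(-2\right) = 2168$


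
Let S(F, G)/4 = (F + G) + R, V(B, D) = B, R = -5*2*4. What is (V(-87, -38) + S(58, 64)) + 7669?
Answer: 7910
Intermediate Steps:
R = -40 (R = -10*4 = -40)
S(F, G) = -160 + 4*F + 4*G (S(F, G) = 4*((F + G) - 40) = 4*(-40 + F + G) = -160 + 4*F + 4*G)
(V(-87, -38) + S(58, 64)) + 7669 = (-87 + (-160 + 4*58 + 4*64)) + 7669 = (-87 + (-160 + 232 + 256)) + 7669 = (-87 + 328) + 7669 = 241 + 7669 = 7910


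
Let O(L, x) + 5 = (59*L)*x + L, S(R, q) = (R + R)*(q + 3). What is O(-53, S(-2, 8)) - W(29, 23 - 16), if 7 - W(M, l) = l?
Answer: 137530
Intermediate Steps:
S(R, q) = 2*R*(3 + q) (S(R, q) = (2*R)*(3 + q) = 2*R*(3 + q))
O(L, x) = -5 + L + 59*L*x (O(L, x) = -5 + ((59*L)*x + L) = -5 + (59*L*x + L) = -5 + (L + 59*L*x) = -5 + L + 59*L*x)
W(M, l) = 7 - l
O(-53, S(-2, 8)) - W(29, 23 - 16) = (-5 - 53 + 59*(-53)*(2*(-2)*(3 + 8))) - (7 - (23 - 16)) = (-5 - 53 + 59*(-53)*(2*(-2)*11)) - (7 - 1*7) = (-5 - 53 + 59*(-53)*(-44)) - (7 - 7) = (-5 - 53 + 137588) - 1*0 = 137530 + 0 = 137530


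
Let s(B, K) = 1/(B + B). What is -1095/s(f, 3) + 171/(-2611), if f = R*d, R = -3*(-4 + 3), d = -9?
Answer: 154388259/2611 ≈ 59130.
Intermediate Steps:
R = 3 (R = -3*(-1) = 3)
f = -27 (f = 3*(-9) = -27)
s(B, K) = 1/(2*B)
-1095/s(f, 3) + 171/(-2611) = -1095/((½)/(-27)) + 171/(-2611) = -1095/((½)*(-1/27)) + 171*(-1/2611) = -1095/(-1/54) - 171/2611 = -1095*(-54) - 171/2611 = 59130 - 171/2611 = 154388259/2611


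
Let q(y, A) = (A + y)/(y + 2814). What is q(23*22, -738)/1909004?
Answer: -29/792236660 ≈ -3.6605e-8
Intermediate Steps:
q(y, A) = (A + y)/(2814 + y)
q(23*22, -738)/1909004 = ((-738 + 23*22)/(2814 + 23*22))/1909004 = ((-738 + 506)/(2814 + 506))*(1/1909004) = (-232/3320)*(1/1909004) = ((1/3320)*(-232))*(1/1909004) = -29/415*1/1909004 = -29/792236660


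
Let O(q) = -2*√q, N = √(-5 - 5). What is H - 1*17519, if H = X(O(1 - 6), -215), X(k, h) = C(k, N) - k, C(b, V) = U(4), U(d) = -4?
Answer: -17523 + 2*I*√5 ≈ -17523.0 + 4.4721*I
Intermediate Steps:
N = I*√10 (N = √(-10) = I*√10 ≈ 3.1623*I)
C(b, V) = -4
X(k, h) = -4 - k
H = -4 + 2*I*√5 (H = -4 - (-2)*√(1 - 6) = -4 - (-2)*√(-5) = -4 - (-2)*I*√5 = -4 + 2*I*√5 ≈ -4.0 + 4.4721*I)
H - 1*17519 = (-4 + 2*I*√5) - 1*17519 = (-4 + 2*I*√5) - 17519 = -17523 + 2*I*√5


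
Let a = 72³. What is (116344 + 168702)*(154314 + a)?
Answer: 150379437852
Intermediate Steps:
a = 373248
(116344 + 168702)*(154314 + a) = (116344 + 168702)*(154314 + 373248) = 285046*527562 = 150379437852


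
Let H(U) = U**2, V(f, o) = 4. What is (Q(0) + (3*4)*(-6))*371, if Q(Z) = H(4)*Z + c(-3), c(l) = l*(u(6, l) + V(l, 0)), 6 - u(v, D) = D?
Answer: -41181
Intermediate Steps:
u(v, D) = 6 - D
c(l) = l*(10 - l) (c(l) = l*((6 - l) + 4) = l*(10 - l))
Q(Z) = -39 + 16*Z (Q(Z) = 4**2*Z - 3*(10 - 1*(-3)) = 16*Z - 3*(10 + 3) = 16*Z - 3*13 = 16*Z - 39 = -39 + 16*Z)
(Q(0) + (3*4)*(-6))*371 = ((-39 + 16*0) + (3*4)*(-6))*371 = ((-39 + 0) + 12*(-6))*371 = (-39 - 72)*371 = -111*371 = -41181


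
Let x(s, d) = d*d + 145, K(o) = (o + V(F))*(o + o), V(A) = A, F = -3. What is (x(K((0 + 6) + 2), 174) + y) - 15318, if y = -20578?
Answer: -5475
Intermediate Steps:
K(o) = 2*o*(-3 + o) (K(o) = (o - 3)*(o + o) = (-3 + o)*(2*o) = 2*o*(-3 + o))
x(s, d) = 145 + d² (x(s, d) = d² + 145 = 145 + d²)
(x(K((0 + 6) + 2), 174) + y) - 15318 = ((145 + 174²) - 20578) - 15318 = ((145 + 30276) - 20578) - 15318 = (30421 - 20578) - 15318 = 9843 - 15318 = -5475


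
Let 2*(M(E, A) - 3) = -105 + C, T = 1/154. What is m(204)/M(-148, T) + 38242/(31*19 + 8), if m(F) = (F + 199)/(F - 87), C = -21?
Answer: 6877391/107460 ≈ 64.000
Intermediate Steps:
T = 1/154 ≈ 0.0064935
M(E, A) = -60 (M(E, A) = 3 + (-105 - 21)/2 = 3 + (½)*(-126) = 3 - 63 = -60)
m(F) = (199 + F)/(-87 + F)
m(204)/M(-148, T) + 38242/(31*19 + 8) = ((199 + 204)/(-87 + 204))/(-60) + 38242/(31*19 + 8) = (403/117)*(-1/60) + 38242/(589 + 8) = ((1/117)*403)*(-1/60) + 38242/597 = (31/9)*(-1/60) + 38242*(1/597) = -31/540 + 38242/597 = 6877391/107460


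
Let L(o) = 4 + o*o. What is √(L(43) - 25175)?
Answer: 13*I*√138 ≈ 152.72*I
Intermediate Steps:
L(o) = 4 + o²
√(L(43) - 25175) = √((4 + 43²) - 25175) = √((4 + 1849) - 25175) = √(1853 - 25175) = √(-23322) = 13*I*√138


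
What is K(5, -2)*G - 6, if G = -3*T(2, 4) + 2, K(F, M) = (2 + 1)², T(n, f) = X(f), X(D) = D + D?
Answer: -204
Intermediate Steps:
X(D) = 2*D
T(n, f) = 2*f
K(F, M) = 9 (K(F, M) = 3² = 9)
G = -22 (G = -6*4 + 2 = -3*8 + 2 = -24 + 2 = -22)
K(5, -2)*G - 6 = 9*(-22) - 6 = -198 - 6 = -204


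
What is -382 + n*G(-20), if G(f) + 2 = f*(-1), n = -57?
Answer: -1408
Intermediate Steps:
G(f) = -2 - f (G(f) = -2 + f*(-1) = -2 - f)
-382 + n*G(-20) = -382 - 57*(-2 - 1*(-20)) = -382 - 57*(-2 + 20) = -382 - 57*18 = -382 - 1026 = -1408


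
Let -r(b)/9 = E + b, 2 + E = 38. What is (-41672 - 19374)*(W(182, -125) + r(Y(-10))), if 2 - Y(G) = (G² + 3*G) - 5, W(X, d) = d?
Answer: -7203428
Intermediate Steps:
E = 36 (E = -2 + 38 = 36)
Y(G) = 7 - G² - 3*G (Y(G) = 2 - ((G² + 3*G) - 5) = 2 - (-5 + G² + 3*G) = 2 + (5 - G² - 3*G) = 7 - G² - 3*G)
r(b) = -324 - 9*b (r(b) = -9*(36 + b) = -324 - 9*b)
(-41672 - 19374)*(W(182, -125) + r(Y(-10))) = (-41672 - 19374)*(-125 + (-324 - 9*(7 - 1*(-10)² - 3*(-10)))) = -61046*(-125 + (-324 - 9*(7 - 1*100 + 30))) = -61046*(-125 + (-324 - 9*(7 - 100 + 30))) = -61046*(-125 + (-324 - 9*(-63))) = -61046*(-125 + (-324 + 567)) = -61046*(-125 + 243) = -61046*118 = -7203428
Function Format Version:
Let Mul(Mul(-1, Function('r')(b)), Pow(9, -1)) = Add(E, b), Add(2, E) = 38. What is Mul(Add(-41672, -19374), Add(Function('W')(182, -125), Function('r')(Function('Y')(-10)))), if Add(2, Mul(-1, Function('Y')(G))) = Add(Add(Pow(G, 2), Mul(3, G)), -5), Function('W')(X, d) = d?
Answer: -7203428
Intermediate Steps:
E = 36 (E = Add(-2, 38) = 36)
Function('Y')(G) = Add(7, Mul(-1, Pow(G, 2)), Mul(-3, G)) (Function('Y')(G) = Add(2, Mul(-1, Add(Add(Pow(G, 2), Mul(3, G)), -5))) = Add(2, Mul(-1, Add(-5, Pow(G, 2), Mul(3, G)))) = Add(2, Add(5, Mul(-1, Pow(G, 2)), Mul(-3, G))) = Add(7, Mul(-1, Pow(G, 2)), Mul(-3, G)))
Function('r')(b) = Add(-324, Mul(-9, b)) (Function('r')(b) = Mul(-9, Add(36, b)) = Add(-324, Mul(-9, b)))
Mul(Add(-41672, -19374), Add(Function('W')(182, -125), Function('r')(Function('Y')(-10)))) = Mul(Add(-41672, -19374), Add(-125, Add(-324, Mul(-9, Add(7, Mul(-1, Pow(-10, 2)), Mul(-3, -10)))))) = Mul(-61046, Add(-125, Add(-324, Mul(-9, Add(7, Mul(-1, 100), 30))))) = Mul(-61046, Add(-125, Add(-324, Mul(-9, Add(7, -100, 30))))) = Mul(-61046, Add(-125, Add(-324, Mul(-9, -63)))) = Mul(-61046, Add(-125, Add(-324, 567))) = Mul(-61046, Add(-125, 243)) = Mul(-61046, 118) = -7203428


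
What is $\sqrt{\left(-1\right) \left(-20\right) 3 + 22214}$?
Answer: $\sqrt{22274} \approx 149.24$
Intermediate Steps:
$\sqrt{\left(-1\right) \left(-20\right) 3 + 22214} = \sqrt{20 \cdot 3 + 22214} = \sqrt{60 + 22214} = \sqrt{22274}$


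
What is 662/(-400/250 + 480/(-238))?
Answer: -196945/1076 ≈ -183.03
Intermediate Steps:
662/(-400/250 + 480/(-238)) = 662/(-400*1/250 + 480*(-1/238)) = 662/(-8/5 - 240/119) = 662/(-2152/595) = 662*(-595/2152) = -196945/1076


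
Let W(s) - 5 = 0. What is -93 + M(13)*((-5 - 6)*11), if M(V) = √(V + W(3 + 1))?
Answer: -93 - 363*√2 ≈ -606.36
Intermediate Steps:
W(s) = 5 (W(s) = 5 + 0 = 5)
M(V) = √(5 + V) (M(V) = √(V + 5) = √(5 + V))
-93 + M(13)*((-5 - 6)*11) = -93 + √(5 + 13)*((-5 - 6)*11) = -93 + √18*(-11*11) = -93 + (3*√2)*(-121) = -93 - 363*√2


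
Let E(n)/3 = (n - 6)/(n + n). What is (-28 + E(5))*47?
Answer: -13301/10 ≈ -1330.1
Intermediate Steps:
E(n) = 3*(-6 + n)/(2*n) (E(n) = 3*((n - 6)/(n + n)) = 3*((-6 + n)/((2*n))) = 3*((-6 + n)*(1/(2*n))) = 3*((-6 + n)/(2*n)) = 3*(-6 + n)/(2*n))
(-28 + E(5))*47 = (-28 + (3/2 - 9/5))*47 = (-28 - 3/10)*47 = -283/10*47 = -13301/10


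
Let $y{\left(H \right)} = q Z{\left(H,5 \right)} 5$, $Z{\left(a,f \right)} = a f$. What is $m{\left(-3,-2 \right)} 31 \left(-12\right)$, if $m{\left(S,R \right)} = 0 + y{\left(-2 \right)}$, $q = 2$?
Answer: $37200$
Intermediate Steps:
$y{\left(H \right)} = 50 H$ ($y{\left(H \right)} = 2 H 5 \cdot 5 = 2 \cdot 5 H 5 = 10 H 5 = 50 H$)
$m{\left(S,R \right)} = -100$ ($m{\left(S,R \right)} = 0 + 50 \left(-2\right) = 0 - 100 = -100$)
$m{\left(-3,-2 \right)} 31 \left(-12\right) = \left(-100\right) 31 \left(-12\right) = \left(-3100\right) \left(-12\right) = 37200$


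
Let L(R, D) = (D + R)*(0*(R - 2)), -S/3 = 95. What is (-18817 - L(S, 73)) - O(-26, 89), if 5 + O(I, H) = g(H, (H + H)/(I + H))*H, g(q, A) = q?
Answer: -26733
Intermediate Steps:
S = -285 (S = -3*95 = -285)
L(R, D) = 0 (L(R, D) = (D + R)*(0*(-2 + R)) = (D + R)*0 = 0)
O(I, H) = -5 + H**2 (O(I, H) = -5 + H*H = -5 + H**2)
(-18817 - L(S, 73)) - O(-26, 89) = (-18817 - 1*0) - (-5 + 89**2) = (-18817 + 0) - (-5 + 7921) = -18817 - 1*7916 = -18817 - 7916 = -26733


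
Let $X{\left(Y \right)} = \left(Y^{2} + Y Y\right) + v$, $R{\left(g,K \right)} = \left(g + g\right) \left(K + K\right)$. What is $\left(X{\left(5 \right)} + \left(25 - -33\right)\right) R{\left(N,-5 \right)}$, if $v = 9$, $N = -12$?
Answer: $28080$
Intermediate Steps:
$R{\left(g,K \right)} = 4 K g$ ($R{\left(g,K \right)} = 2 g 2 K = 4 K g$)
$X{\left(Y \right)} = 9 + 2 Y^{2}$ ($X{\left(Y \right)} = \left(Y^{2} + Y Y\right) + 9 = \left(Y^{2} + Y^{2}\right) + 9 = 2 Y^{2} + 9 = 9 + 2 Y^{2}$)
$\left(X{\left(5 \right)} + \left(25 - -33\right)\right) R{\left(N,-5 \right)} = \left(\left(9 + 2 \cdot 5^{2}\right) + \left(25 - -33\right)\right) 4 \left(-5\right) \left(-12\right) = \left(\left(9 + 2 \cdot 25\right) + \left(25 + 33\right)\right) 240 = \left(\left(9 + 50\right) + 58\right) 240 = \left(59 + 58\right) 240 = 117 \cdot 240 = 28080$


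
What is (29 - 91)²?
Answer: 3844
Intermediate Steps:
(29 - 91)² = (-62)² = 3844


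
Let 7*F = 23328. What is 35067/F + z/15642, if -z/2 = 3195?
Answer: 68343707/6757344 ≈ 10.114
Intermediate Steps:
F = 23328/7 (F = (⅐)*23328 = 23328/7 ≈ 3332.6)
z = -6390 (z = -2*3195 = -6390)
35067/F + z/15642 = 35067/(23328/7) - 6390/15642 = 35067*(7/23328) - 6390*1/15642 = 81823/7776 - 355/869 = 68343707/6757344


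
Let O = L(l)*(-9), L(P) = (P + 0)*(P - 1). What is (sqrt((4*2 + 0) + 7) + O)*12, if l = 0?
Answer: 12*sqrt(15) ≈ 46.476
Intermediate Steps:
L(P) = P*(-1 + P)
O = 0 (O = (0*(-1 + 0))*(-9) = (0*(-1))*(-9) = 0*(-9) = 0)
(sqrt((4*2 + 0) + 7) + O)*12 = (sqrt((4*2 + 0) + 7) + 0)*12 = (sqrt((8 + 0) + 7) + 0)*12 = (sqrt(8 + 7) + 0)*12 = (sqrt(15) + 0)*12 = sqrt(15)*12 = 12*sqrt(15)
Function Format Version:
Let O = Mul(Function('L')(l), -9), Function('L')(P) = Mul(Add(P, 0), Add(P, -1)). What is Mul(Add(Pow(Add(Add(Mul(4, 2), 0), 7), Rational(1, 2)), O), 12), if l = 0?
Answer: Mul(12, Pow(15, Rational(1, 2))) ≈ 46.476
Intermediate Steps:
Function('L')(P) = Mul(P, Add(-1, P))
O = 0 (O = Mul(Mul(0, Add(-1, 0)), -9) = Mul(Mul(0, -1), -9) = Mul(0, -9) = 0)
Mul(Add(Pow(Add(Add(Mul(4, 2), 0), 7), Rational(1, 2)), O), 12) = Mul(Add(Pow(Add(Add(Mul(4, 2), 0), 7), Rational(1, 2)), 0), 12) = Mul(Add(Pow(Add(Add(8, 0), 7), Rational(1, 2)), 0), 12) = Mul(Add(Pow(Add(8, 7), Rational(1, 2)), 0), 12) = Mul(Add(Pow(15, Rational(1, 2)), 0), 12) = Mul(Pow(15, Rational(1, 2)), 12) = Mul(12, Pow(15, Rational(1, 2)))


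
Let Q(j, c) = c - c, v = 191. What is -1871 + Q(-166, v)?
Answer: -1871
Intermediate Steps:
Q(j, c) = 0
-1871 + Q(-166, v) = -1871 + 0 = -1871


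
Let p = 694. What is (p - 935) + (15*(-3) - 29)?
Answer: -315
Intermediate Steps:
(p - 935) + (15*(-3) - 29) = (694 - 935) + (15*(-3) - 29) = -241 + (-45 - 29) = -241 - 74 = -315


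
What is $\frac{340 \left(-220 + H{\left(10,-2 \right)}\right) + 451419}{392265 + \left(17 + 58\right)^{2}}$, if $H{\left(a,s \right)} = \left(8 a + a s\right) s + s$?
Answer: $\frac{111713}{132630} \approx 0.84229$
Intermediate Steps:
$H{\left(a,s \right)} = s + s \left(8 a + a s\right)$ ($H{\left(a,s \right)} = s \left(8 a + a s\right) + s = s + s \left(8 a + a s\right)$)
$\frac{340 \left(-220 + H{\left(10,-2 \right)}\right) + 451419}{392265 + \left(17 + 58\right)^{2}} = \frac{340 \left(-220 - 2 \left(1 + 8 \cdot 10 + 10 \left(-2\right)\right)\right) + 451419}{392265 + \left(17 + 58\right)^{2}} = \frac{340 \left(-220 - 2 \left(1 + 80 - 20\right)\right) + 451419}{392265 + 75^{2}} = \frac{340 \left(-220 - 122\right) + 451419}{392265 + 5625} = \frac{340 \left(-220 - 122\right) + 451419}{397890} = \left(340 \left(-342\right) + 451419\right) \frac{1}{397890} = \left(-116280 + 451419\right) \frac{1}{397890} = 335139 \cdot \frac{1}{397890} = \frac{111713}{132630}$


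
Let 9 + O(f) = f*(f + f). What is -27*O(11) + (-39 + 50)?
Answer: -6280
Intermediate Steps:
O(f) = -9 + 2*f² (O(f) = -9 + f*(f + f) = -9 + f*(2*f) = -9 + 2*f²)
-27*O(11) + (-39 + 50) = -27*(-9 + 2*11²) + (-39 + 50) = -27*(-9 + 2*121) + 11 = -27*(-9 + 242) + 11 = -27*233 + 11 = -6291 + 11 = -6280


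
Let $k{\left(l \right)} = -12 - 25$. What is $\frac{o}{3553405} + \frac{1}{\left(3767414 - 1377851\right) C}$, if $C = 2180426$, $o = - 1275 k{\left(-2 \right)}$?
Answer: $\frac{49158853048072211}{3702836549290083678} \approx 0.013276$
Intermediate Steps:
$k{\left(l \right)} = -37$
$o = 47175$ ($o = \left(-1275\right) \left(-37\right) = 47175$)
$\frac{o}{3553405} + \frac{1}{\left(3767414 - 1377851\right) C} = \frac{47175}{3553405} + \frac{1}{\left(3767414 - 1377851\right) 2180426} = 47175 \cdot \frac{1}{3553405} + \frac{1}{2389563} \cdot \frac{1}{2180426} = \frac{9435}{710681} + \frac{1}{2389563} \cdot \frac{1}{2180426} = \frac{9435}{710681} + \frac{1}{5210265293838} = \frac{49158853048072211}{3702836549290083678}$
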